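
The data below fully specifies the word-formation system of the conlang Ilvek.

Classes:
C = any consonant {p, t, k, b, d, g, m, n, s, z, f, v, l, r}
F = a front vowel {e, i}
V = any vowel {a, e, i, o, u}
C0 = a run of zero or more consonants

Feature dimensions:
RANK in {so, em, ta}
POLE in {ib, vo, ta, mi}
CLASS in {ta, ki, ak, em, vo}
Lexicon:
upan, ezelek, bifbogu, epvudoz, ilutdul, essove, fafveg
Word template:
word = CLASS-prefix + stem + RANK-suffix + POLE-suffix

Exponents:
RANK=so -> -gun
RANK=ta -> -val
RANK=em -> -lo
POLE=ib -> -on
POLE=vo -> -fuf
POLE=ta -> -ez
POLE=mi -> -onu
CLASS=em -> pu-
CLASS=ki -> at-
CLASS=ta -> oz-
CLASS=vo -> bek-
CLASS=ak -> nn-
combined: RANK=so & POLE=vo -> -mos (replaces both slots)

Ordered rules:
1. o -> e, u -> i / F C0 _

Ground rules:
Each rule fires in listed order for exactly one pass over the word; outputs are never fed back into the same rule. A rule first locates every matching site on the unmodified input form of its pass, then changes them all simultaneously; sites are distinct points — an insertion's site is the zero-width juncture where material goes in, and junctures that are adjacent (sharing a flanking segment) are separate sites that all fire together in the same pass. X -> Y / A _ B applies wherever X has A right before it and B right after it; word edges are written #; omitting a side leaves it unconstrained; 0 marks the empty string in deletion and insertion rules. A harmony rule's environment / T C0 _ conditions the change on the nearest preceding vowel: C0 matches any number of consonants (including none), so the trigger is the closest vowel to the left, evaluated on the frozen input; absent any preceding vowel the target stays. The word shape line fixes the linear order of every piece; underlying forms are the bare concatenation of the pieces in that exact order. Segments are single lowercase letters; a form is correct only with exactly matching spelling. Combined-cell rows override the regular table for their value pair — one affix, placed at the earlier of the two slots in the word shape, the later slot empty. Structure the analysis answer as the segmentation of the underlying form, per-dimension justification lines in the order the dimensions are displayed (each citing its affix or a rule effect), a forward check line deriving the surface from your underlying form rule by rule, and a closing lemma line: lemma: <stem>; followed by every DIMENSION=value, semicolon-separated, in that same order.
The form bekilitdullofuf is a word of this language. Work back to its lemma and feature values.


underlying: bek-ilutdul-lo-fuf
RANK=em - signalled by the affix -lo
POLE=vo - signalled by the affix -fuf
CLASS=vo - signalled by the affix bek-
check: bekilutdullofuf -> bekilitdullofuf
lemma: ilutdul; RANK=em; POLE=vo; CLASS=vo


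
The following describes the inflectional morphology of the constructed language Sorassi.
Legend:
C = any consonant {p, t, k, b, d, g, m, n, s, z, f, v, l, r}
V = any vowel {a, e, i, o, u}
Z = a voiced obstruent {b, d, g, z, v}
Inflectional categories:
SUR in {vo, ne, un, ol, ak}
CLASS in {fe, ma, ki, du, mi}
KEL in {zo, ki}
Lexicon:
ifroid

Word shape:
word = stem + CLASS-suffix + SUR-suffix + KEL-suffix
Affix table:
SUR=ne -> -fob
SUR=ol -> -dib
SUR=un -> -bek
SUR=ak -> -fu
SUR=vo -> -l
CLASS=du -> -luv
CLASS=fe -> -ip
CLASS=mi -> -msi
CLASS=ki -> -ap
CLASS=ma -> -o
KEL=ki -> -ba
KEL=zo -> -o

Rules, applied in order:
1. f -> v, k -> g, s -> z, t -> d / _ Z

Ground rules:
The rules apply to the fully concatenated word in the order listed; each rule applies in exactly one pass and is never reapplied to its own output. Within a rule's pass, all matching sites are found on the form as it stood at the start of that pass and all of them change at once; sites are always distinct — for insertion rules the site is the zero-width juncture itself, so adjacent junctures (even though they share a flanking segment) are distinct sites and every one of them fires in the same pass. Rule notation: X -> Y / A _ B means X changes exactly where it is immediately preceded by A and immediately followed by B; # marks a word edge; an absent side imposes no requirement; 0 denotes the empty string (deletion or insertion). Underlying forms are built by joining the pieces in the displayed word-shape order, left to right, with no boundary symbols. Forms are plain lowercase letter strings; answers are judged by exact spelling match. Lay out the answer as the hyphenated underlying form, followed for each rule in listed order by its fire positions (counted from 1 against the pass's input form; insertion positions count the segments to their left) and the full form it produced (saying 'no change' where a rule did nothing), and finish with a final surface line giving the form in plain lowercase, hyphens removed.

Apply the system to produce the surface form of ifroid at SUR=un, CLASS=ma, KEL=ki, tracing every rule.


underlying: ifroid-o-bek-ba
1. f -> v, k -> g, s -> z, t -> d / _ Z: fires at position(s) 10: ifroidobegba
surface: ifroidobegba


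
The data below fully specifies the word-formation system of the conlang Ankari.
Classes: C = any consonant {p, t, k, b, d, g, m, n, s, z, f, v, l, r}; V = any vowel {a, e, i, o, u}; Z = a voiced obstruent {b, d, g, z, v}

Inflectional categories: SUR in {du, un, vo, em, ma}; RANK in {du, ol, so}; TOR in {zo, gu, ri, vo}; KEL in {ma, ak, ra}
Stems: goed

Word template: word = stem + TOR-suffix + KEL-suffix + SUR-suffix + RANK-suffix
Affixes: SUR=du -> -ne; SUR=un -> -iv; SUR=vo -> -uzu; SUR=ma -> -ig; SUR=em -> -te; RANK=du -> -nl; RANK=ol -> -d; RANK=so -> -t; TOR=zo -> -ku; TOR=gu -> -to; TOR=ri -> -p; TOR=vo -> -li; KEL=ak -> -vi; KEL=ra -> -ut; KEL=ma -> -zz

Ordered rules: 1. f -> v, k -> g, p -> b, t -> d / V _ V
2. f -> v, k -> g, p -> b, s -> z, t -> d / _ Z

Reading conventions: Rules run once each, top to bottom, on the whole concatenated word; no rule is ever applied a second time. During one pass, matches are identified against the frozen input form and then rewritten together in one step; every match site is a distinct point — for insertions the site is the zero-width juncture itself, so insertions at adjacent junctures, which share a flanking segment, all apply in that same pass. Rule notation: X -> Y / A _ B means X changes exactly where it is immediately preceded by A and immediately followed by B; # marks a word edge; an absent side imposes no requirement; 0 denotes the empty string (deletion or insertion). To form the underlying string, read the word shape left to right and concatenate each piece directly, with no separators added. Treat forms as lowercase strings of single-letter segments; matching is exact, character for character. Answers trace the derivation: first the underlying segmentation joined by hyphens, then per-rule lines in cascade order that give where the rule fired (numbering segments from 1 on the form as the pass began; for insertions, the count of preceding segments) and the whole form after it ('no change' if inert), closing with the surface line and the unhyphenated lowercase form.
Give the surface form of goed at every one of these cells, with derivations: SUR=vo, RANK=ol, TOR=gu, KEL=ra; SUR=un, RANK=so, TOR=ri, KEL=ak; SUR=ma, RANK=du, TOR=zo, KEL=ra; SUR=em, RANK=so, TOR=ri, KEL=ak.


cell SUR=vo, RANK=ol, TOR=gu, KEL=ra:
underlying: goed-to-ut-uzu-d
1. f -> v, k -> g, p -> b, t -> d / V _ V: fires at position(s) 8: goedtouduzud
2. f -> v, k -> g, p -> b, s -> z, t -> d / _ Z: no change
surface: goedtouduzud

cell SUR=un, RANK=so, TOR=ri, KEL=ak:
underlying: goed-p-vi-iv-t
1. f -> v, k -> g, p -> b, t -> d / V _ V: no change
2. f -> v, k -> g, p -> b, s -> z, t -> d / _ Z: fires at position(s) 5: goedbviivt
surface: goedbviivt

cell SUR=ma, RANK=du, TOR=zo, KEL=ra:
underlying: goed-ku-ut-ig-nl
1. f -> v, k -> g, p -> b, t -> d / V _ V: fires at position(s) 8: goedkuudignl
2. f -> v, k -> g, p -> b, s -> z, t -> d / _ Z: no change
surface: goedkuudignl

cell SUR=em, RANK=so, TOR=ri, KEL=ak:
underlying: goed-p-vi-te-t
1. f -> v, k -> g, p -> b, t -> d / V _ V: fires at position(s) 8: goedpvidet
2. f -> v, k -> g, p -> b, s -> z, t -> d / _ Z: fires at position(s) 5: goedbvidet
surface: goedbvidet


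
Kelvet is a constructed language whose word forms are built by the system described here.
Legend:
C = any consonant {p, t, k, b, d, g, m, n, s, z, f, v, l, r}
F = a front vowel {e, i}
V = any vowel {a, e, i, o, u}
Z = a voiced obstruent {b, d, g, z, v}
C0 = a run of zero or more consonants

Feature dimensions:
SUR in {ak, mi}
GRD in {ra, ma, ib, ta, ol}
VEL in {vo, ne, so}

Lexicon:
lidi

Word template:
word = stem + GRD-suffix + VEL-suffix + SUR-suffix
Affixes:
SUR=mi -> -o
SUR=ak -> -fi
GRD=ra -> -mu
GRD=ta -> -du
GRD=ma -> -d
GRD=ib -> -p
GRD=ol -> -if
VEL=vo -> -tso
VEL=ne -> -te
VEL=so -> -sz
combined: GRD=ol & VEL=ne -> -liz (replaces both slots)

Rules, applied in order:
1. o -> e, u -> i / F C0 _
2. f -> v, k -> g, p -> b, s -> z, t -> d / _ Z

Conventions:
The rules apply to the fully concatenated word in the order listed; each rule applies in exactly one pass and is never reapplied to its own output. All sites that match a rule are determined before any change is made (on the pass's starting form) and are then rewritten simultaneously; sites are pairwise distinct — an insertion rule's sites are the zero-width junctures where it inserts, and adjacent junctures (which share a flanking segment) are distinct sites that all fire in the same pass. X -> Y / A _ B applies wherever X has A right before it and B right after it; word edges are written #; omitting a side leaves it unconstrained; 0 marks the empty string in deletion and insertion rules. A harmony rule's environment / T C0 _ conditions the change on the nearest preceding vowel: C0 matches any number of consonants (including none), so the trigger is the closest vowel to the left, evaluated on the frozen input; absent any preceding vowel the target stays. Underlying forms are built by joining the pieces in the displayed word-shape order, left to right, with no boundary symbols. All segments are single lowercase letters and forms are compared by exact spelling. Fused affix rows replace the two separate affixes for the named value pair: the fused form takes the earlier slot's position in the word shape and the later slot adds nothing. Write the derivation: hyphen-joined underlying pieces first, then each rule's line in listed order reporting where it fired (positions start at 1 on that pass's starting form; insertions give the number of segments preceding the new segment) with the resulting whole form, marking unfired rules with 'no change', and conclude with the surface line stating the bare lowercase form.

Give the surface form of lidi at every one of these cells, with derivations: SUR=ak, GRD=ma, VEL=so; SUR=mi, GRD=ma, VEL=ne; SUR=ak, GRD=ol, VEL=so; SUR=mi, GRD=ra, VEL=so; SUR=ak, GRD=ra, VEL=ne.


cell SUR=ak, GRD=ma, VEL=so:
underlying: lidi-d-sz-fi
1. o -> e, u -> i / F C0 _: no change
2. f -> v, k -> g, p -> b, s -> z, t -> d / _ Z: fires at position(s) 6: lididzzfi
surface: lididzzfi

cell SUR=mi, GRD=ma, VEL=ne:
underlying: lidi-d-te-o
1. o -> e, u -> i / F C0 _: fires at position(s) 8: lididtee
2. f -> v, k -> g, p -> b, s -> z, t -> d / _ Z: no change
surface: lididtee

cell SUR=ak, GRD=ol, VEL=so:
underlying: lidi-if-sz-fi
1. o -> e, u -> i / F C0 _: no change
2. f -> v, k -> g, p -> b, s -> z, t -> d / _ Z: fires at position(s) 7: lidiifzzfi
surface: lidiifzzfi

cell SUR=mi, GRD=ra, VEL=so:
underlying: lidi-mu-sz-o
1. o -> e, u -> i / F C0 _: fires at position(s) 6: lidimiszo
2. f -> v, k -> g, p -> b, s -> z, t -> d / _ Z: fires at position(s) 7: lidimizzo
surface: lidimizzo

cell SUR=ak, GRD=ra, VEL=ne:
underlying: lidi-mu-te-fi
1. o -> e, u -> i / F C0 _: fires at position(s) 6: lidimitefi
2. f -> v, k -> g, p -> b, s -> z, t -> d / _ Z: no change
surface: lidimitefi


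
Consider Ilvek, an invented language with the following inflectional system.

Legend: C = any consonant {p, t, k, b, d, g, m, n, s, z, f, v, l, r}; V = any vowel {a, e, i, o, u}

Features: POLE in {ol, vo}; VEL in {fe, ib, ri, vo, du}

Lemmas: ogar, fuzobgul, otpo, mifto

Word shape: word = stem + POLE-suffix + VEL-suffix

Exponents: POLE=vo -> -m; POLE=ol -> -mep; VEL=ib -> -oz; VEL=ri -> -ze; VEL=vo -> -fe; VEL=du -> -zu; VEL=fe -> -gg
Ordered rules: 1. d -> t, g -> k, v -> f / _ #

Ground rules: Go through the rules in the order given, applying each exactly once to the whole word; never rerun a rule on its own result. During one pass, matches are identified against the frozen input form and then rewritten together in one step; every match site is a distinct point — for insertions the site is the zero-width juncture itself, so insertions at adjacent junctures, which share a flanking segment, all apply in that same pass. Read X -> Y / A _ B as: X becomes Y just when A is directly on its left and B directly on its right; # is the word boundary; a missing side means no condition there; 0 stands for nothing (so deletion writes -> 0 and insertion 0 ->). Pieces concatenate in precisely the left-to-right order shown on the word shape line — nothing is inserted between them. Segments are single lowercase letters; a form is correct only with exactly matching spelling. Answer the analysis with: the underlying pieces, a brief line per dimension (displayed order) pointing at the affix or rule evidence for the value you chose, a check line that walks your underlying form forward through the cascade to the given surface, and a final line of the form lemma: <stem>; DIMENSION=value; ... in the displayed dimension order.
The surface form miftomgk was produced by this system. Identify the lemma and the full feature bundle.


underlying: mifto-m-gg
POLE=vo - signalled by the affix -m
VEL=fe - signalled by the affix -gg
check: miftomgg -> miftomgk
lemma: mifto; POLE=vo; VEL=fe


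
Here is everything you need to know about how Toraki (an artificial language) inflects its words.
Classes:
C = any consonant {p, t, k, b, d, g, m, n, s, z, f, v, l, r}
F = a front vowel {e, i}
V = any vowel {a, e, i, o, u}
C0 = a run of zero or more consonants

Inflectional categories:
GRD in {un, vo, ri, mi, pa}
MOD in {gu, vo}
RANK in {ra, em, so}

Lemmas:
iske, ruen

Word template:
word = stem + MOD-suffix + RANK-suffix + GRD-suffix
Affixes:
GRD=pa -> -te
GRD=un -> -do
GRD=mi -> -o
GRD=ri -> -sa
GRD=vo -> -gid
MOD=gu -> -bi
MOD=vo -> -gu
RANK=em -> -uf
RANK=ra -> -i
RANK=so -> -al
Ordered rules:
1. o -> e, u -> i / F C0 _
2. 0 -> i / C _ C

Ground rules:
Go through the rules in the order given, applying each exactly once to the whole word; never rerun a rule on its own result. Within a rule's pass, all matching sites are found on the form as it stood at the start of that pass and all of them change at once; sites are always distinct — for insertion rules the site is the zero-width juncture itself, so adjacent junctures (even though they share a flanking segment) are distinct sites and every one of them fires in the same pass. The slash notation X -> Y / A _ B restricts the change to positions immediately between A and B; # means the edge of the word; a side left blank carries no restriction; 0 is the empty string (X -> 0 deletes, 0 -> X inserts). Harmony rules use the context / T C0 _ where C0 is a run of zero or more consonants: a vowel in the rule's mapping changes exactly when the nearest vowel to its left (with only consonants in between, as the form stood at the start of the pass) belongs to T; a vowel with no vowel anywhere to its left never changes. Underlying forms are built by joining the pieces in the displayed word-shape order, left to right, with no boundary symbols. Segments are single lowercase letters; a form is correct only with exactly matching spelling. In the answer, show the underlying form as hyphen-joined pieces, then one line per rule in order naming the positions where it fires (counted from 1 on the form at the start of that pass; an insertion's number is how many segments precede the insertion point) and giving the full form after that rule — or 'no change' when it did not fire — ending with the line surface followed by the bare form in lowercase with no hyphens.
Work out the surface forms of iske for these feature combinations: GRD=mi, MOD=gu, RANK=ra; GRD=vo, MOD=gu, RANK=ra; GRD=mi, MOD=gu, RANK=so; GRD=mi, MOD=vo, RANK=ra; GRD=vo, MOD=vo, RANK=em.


cell GRD=mi, MOD=gu, RANK=ra:
underlying: iske-bi-i-o
1. o -> e, u -> i / F C0 _: fires at position(s) 8: iskebiie
2. 0 -> i / C _ C: inserts after position(s) 2: isikebiie
surface: isikebiie

cell GRD=vo, MOD=gu, RANK=ra:
underlying: iske-bi-i-gid
1. o -> e, u -> i / F C0 _: no change
2. 0 -> i / C _ C: inserts after position(s) 2: isikebiigid
surface: isikebiigid

cell GRD=mi, MOD=gu, RANK=so:
underlying: iske-bi-al-o
1. o -> e, u -> i / F C0 _: no change
2. 0 -> i / C _ C: inserts after position(s) 2: isikebialo
surface: isikebialo

cell GRD=mi, MOD=vo, RANK=ra:
underlying: iske-gu-i-o
1. o -> e, u -> i / F C0 _: fires at position(s) 6, 8: iskegiie
2. 0 -> i / C _ C: inserts after position(s) 2: isikegiie
surface: isikegiie

cell GRD=vo, MOD=vo, RANK=em:
underlying: iske-gu-uf-gid
1. o -> e, u -> i / F C0 _: fires at position(s) 6: iskegiufgid
2. 0 -> i / C _ C: inserts after position(s) 2, 8: isikegiufigid
surface: isikegiufigid


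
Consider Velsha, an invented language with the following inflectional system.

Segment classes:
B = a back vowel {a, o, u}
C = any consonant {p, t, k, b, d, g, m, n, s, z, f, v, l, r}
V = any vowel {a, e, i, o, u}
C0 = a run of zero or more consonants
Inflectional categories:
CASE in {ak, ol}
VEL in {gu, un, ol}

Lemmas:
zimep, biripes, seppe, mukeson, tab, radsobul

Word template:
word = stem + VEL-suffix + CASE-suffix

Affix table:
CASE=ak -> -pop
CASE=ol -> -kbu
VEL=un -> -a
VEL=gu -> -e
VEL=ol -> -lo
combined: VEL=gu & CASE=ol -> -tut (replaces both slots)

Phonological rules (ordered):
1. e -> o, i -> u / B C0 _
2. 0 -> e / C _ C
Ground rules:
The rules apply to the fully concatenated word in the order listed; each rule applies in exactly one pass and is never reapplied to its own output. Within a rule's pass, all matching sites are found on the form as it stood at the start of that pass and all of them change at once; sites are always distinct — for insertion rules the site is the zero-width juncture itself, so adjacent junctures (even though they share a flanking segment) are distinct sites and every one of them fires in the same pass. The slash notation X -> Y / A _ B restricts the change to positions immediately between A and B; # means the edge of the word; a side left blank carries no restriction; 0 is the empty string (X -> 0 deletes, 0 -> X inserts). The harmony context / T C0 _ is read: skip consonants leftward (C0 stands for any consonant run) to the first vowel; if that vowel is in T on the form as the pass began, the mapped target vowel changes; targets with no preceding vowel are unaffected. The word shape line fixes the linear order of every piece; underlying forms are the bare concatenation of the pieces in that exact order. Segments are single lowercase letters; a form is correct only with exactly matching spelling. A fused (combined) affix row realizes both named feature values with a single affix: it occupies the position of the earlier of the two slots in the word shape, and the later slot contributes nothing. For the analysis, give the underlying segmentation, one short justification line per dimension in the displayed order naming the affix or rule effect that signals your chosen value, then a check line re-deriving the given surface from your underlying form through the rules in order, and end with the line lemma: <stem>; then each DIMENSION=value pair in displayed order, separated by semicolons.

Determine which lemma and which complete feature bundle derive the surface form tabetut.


underlying: tab-tut
CASE=ol - signalled by the combined affix row
VEL=gu - signalled by the combined affix row
check: tabtut -> tabtut -> tabetut
lemma: tab; CASE=ol; VEL=gu


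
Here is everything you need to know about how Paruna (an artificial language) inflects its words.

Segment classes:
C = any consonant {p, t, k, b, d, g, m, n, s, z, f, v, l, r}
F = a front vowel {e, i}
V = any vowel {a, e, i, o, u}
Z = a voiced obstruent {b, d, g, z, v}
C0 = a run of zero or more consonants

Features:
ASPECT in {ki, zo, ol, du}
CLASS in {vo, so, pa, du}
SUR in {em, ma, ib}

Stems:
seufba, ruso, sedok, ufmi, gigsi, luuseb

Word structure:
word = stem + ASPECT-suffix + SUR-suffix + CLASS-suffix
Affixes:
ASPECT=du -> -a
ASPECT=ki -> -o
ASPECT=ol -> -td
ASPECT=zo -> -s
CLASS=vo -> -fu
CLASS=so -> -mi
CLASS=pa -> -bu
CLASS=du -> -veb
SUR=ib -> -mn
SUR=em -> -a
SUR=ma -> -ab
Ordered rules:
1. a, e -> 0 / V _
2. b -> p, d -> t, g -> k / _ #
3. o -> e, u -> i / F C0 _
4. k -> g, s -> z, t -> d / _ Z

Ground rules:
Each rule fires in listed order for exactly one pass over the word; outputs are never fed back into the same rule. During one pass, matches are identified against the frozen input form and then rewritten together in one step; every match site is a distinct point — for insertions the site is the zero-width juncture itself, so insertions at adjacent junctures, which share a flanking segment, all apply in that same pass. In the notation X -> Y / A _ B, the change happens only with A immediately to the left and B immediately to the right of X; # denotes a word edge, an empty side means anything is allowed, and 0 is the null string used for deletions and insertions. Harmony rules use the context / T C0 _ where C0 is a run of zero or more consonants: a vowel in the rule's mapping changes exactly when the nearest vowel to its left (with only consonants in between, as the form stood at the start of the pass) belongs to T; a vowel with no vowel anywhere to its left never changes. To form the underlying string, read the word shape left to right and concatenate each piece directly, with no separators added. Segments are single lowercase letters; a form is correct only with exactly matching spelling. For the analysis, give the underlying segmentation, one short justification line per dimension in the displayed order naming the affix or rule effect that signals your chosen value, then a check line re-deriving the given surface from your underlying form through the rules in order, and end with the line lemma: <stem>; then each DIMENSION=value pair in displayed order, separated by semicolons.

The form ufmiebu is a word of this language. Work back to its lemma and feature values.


underlying: ufmi-o-a-bu
ASPECT=ki - signalled by the affix -o
CLASS=pa - signalled by the affix -bu
SUR=em - signalled by the affix -a
check: ufmioabu -> ufmiobu -> ufmiobu -> ufmiebu -> ufmiebu
lemma: ufmi; ASPECT=ki; CLASS=pa; SUR=em


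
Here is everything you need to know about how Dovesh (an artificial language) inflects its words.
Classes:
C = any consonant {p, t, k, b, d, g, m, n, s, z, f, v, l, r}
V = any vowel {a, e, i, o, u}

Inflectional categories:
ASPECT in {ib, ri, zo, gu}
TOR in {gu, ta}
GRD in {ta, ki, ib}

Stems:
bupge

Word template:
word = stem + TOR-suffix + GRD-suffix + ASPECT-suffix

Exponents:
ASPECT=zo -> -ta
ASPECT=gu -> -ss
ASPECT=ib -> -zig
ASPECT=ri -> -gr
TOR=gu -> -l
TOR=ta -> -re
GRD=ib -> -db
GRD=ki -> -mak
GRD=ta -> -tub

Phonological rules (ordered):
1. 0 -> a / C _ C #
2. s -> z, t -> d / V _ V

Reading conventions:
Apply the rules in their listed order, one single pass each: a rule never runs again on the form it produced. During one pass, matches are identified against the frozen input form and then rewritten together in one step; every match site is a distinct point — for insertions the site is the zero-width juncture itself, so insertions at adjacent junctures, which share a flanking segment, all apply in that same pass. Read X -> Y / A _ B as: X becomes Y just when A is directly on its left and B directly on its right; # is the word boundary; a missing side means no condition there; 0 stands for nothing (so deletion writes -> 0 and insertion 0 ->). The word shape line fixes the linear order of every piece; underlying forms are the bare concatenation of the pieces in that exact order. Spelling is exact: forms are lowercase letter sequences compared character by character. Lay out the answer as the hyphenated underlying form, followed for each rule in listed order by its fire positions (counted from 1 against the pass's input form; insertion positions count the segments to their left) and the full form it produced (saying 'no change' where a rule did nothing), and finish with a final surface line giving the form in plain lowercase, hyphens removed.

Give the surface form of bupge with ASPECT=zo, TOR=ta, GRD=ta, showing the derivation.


underlying: bupge-re-tub-ta
1. 0 -> a / C _ C #: no change
2. s -> z, t -> d / V _ V: fires at position(s) 8: bupgeredubta
surface: bupgeredubta


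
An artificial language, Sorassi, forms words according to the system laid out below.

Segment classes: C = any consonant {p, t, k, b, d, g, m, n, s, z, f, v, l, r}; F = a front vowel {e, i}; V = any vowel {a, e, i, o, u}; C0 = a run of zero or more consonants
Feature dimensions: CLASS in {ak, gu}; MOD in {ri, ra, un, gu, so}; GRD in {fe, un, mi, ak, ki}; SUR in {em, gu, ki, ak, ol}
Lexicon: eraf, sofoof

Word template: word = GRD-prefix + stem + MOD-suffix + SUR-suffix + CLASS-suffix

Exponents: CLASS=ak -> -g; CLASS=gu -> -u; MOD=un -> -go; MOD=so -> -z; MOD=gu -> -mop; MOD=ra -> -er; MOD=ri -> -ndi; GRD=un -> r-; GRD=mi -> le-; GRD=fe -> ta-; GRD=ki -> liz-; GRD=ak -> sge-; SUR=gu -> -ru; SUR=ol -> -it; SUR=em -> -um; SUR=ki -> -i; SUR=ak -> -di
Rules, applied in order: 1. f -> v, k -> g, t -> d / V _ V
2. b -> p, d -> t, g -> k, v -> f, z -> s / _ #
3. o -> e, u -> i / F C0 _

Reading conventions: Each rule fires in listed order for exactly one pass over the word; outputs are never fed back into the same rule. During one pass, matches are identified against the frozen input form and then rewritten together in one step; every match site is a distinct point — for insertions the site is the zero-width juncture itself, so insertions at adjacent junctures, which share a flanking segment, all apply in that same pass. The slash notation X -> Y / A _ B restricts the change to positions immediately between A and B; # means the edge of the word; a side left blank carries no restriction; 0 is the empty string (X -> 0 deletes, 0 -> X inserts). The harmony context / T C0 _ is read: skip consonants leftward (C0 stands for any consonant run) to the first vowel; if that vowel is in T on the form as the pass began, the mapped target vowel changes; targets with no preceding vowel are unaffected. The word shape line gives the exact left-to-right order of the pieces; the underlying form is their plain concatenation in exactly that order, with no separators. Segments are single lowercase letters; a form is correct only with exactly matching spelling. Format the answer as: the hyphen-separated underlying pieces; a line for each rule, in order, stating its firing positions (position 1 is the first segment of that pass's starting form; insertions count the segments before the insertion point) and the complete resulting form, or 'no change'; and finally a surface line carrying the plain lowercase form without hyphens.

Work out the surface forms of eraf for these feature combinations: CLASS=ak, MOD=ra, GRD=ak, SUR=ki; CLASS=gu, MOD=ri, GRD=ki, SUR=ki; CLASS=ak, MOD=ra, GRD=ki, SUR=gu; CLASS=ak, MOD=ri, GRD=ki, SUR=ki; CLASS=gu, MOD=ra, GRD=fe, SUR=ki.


cell CLASS=ak, MOD=ra, GRD=ak, SUR=ki:
underlying: sge-eraf-er-i-g
1. f -> v, k -> g, t -> d / V _ V: fires at position(s) 7: sgeeraverig
2. b -> p, d -> t, g -> k, v -> f, z -> s / _ #: fires at position(s) 11: sgeeraverik
3. o -> e, u -> i / F C0 _: no change
surface: sgeeraverik

cell CLASS=gu, MOD=ri, GRD=ki, SUR=ki:
underlying: liz-eraf-ndi-i-u
1. f -> v, k -> g, t -> d / V _ V: no change
2. b -> p, d -> t, g -> k, v -> f, z -> s / _ #: no change
3. o -> e, u -> i / F C0 _: fires at position(s) 12: lizerafndiii
surface: lizerafndiii

cell CLASS=ak, MOD=ra, GRD=ki, SUR=gu:
underlying: liz-eraf-er-ru-g
1. f -> v, k -> g, t -> d / V _ V: fires at position(s) 7: lizeraverrug
2. b -> p, d -> t, g -> k, v -> f, z -> s / _ #: fires at position(s) 12: lizeraverruk
3. o -> e, u -> i / F C0 _: fires at position(s) 11: lizeraverrik
surface: lizeraverrik

cell CLASS=ak, MOD=ri, GRD=ki, SUR=ki:
underlying: liz-eraf-ndi-i-g
1. f -> v, k -> g, t -> d / V _ V: no change
2. b -> p, d -> t, g -> k, v -> f, z -> s / _ #: fires at position(s) 12: lizerafndiik
3. o -> e, u -> i / F C0 _: no change
surface: lizerafndiik

cell CLASS=gu, MOD=ra, GRD=fe, SUR=ki:
underlying: ta-eraf-er-i-u
1. f -> v, k -> g, t -> d / V _ V: fires at position(s) 6: taeraveriu
2. b -> p, d -> t, g -> k, v -> f, z -> s / _ #: no change
3. o -> e, u -> i / F C0 _: fires at position(s) 10: taeraverii
surface: taeraverii


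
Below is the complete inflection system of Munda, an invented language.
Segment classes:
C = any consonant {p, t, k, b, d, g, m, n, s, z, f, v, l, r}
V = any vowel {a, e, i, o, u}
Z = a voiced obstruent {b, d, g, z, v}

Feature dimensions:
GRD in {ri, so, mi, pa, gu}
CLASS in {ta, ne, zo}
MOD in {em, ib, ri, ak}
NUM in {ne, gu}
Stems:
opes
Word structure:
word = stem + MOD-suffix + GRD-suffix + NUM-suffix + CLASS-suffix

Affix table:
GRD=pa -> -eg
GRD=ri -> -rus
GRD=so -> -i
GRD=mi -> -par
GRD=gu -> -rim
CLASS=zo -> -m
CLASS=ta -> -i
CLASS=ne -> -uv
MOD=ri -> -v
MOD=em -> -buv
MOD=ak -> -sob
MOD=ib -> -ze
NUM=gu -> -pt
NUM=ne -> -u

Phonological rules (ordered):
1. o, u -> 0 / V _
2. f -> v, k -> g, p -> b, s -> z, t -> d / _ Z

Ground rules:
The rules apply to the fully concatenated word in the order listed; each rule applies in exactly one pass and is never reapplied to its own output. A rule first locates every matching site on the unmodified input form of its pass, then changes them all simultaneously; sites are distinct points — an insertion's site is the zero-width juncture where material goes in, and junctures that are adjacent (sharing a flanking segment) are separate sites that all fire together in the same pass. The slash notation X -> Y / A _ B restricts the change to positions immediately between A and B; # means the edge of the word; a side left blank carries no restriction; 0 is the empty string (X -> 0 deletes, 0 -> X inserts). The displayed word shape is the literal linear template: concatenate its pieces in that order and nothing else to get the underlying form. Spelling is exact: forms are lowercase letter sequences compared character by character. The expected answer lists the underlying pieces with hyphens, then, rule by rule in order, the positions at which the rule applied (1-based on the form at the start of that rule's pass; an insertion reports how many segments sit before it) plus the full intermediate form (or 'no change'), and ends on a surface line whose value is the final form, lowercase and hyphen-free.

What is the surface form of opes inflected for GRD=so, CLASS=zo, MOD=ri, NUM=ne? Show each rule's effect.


underlying: opes-v-i-u-m
1. o, u -> 0 / V _: fires at position(s) 7: opesvim
2. f -> v, k -> g, p -> b, s -> z, t -> d / _ Z: fires at position(s) 4: opezvim
surface: opezvim


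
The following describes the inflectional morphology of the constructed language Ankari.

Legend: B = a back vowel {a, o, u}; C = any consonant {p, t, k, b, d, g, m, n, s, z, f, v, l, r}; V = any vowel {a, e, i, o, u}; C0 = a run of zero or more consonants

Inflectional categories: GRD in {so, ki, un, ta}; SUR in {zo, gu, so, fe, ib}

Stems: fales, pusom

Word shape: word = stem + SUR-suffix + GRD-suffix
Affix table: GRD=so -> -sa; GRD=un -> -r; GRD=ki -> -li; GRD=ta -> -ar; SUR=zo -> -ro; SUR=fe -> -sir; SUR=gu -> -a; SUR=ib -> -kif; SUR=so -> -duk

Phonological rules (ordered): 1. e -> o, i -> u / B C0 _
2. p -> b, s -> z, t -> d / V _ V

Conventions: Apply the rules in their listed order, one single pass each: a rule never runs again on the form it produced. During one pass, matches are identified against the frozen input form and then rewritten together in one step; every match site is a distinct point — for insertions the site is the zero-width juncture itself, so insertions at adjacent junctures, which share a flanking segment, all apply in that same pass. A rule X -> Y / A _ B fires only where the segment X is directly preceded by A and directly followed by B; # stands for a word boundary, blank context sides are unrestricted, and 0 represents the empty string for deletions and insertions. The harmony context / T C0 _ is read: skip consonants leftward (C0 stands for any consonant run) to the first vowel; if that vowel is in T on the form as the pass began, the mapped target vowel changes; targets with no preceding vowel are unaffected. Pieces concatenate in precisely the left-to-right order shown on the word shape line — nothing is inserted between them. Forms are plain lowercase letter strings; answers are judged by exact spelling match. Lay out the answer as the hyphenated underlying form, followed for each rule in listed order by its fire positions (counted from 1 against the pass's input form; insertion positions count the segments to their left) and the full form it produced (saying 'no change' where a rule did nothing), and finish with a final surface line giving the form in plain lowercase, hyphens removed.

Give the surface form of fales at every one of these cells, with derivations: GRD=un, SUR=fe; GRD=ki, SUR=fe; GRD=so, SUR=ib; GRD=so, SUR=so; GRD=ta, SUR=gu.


cell GRD=un, SUR=fe:
underlying: fales-sir-r
1. e -> o, i -> u / B C0 _: fires at position(s) 4: falossirr
2. p -> b, s -> z, t -> d / V _ V: no change
surface: falossirr

cell GRD=ki, SUR=fe:
underlying: fales-sir-li
1. e -> o, i -> u / B C0 _: fires at position(s) 4: falossirli
2. p -> b, s -> z, t -> d / V _ V: no change
surface: falossirli

cell GRD=so, SUR=ib:
underlying: fales-kif-sa
1. e -> o, i -> u / B C0 _: fires at position(s) 4: faloskifsa
2. p -> b, s -> z, t -> d / V _ V: no change
surface: faloskifsa

cell GRD=so, SUR=so:
underlying: fales-duk-sa
1. e -> o, i -> u / B C0 _: fires at position(s) 4: falosduksa
2. p -> b, s -> z, t -> d / V _ V: no change
surface: falosduksa

cell GRD=ta, SUR=gu:
underlying: fales-a-ar
1. e -> o, i -> u / B C0 _: fires at position(s) 4: falosaar
2. p -> b, s -> z, t -> d / V _ V: fires at position(s) 5: falozaar
surface: falozaar


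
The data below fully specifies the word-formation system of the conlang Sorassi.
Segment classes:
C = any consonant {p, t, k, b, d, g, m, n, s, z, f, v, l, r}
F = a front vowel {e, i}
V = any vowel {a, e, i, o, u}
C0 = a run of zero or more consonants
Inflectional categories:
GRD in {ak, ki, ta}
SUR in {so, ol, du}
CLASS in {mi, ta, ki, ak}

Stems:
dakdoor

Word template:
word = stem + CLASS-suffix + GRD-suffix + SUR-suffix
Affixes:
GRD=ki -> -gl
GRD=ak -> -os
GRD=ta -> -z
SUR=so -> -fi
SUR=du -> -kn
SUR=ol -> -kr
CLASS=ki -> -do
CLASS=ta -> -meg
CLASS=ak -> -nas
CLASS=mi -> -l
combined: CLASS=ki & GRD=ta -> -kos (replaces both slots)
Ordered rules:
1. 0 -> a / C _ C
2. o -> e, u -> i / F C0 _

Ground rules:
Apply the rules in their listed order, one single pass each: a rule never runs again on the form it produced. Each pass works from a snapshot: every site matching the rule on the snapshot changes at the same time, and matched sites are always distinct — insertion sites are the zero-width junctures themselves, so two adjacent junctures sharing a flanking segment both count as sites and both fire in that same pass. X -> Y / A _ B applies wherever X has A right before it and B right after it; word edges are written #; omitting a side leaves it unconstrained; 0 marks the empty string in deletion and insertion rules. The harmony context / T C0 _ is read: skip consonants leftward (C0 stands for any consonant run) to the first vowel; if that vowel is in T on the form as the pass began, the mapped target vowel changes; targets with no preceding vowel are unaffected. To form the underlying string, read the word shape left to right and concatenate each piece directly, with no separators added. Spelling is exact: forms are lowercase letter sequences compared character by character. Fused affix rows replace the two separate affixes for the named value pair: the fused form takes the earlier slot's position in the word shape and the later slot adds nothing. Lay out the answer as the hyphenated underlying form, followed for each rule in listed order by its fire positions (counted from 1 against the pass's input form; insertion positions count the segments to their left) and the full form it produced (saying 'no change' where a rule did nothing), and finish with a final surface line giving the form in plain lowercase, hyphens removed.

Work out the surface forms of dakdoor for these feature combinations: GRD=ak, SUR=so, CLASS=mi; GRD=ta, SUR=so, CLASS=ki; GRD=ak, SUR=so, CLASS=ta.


cell GRD=ak, SUR=so, CLASS=mi:
underlying: dakdoor-l-os-fi
1. 0 -> a / C _ C: inserts after position(s) 3, 7, 10: dakadooralosafi
2. o -> e, u -> i / F C0 _: no change
surface: dakadooralosafi

cell GRD=ta, SUR=so, CLASS=ki:
underlying: dakdoor-kos-fi
1. 0 -> a / C _ C: inserts after position(s) 3, 7, 10: dakadoorakosafi
2. o -> e, u -> i / F C0 _: no change
surface: dakadoorakosafi

cell GRD=ak, SUR=so, CLASS=ta:
underlying: dakdoor-meg-os-fi
1. 0 -> a / C _ C: inserts after position(s) 3, 7, 12: dakadooramegosafi
2. o -> e, u -> i / F C0 _: fires at position(s) 13: dakadooramegesafi
surface: dakadooramegesafi


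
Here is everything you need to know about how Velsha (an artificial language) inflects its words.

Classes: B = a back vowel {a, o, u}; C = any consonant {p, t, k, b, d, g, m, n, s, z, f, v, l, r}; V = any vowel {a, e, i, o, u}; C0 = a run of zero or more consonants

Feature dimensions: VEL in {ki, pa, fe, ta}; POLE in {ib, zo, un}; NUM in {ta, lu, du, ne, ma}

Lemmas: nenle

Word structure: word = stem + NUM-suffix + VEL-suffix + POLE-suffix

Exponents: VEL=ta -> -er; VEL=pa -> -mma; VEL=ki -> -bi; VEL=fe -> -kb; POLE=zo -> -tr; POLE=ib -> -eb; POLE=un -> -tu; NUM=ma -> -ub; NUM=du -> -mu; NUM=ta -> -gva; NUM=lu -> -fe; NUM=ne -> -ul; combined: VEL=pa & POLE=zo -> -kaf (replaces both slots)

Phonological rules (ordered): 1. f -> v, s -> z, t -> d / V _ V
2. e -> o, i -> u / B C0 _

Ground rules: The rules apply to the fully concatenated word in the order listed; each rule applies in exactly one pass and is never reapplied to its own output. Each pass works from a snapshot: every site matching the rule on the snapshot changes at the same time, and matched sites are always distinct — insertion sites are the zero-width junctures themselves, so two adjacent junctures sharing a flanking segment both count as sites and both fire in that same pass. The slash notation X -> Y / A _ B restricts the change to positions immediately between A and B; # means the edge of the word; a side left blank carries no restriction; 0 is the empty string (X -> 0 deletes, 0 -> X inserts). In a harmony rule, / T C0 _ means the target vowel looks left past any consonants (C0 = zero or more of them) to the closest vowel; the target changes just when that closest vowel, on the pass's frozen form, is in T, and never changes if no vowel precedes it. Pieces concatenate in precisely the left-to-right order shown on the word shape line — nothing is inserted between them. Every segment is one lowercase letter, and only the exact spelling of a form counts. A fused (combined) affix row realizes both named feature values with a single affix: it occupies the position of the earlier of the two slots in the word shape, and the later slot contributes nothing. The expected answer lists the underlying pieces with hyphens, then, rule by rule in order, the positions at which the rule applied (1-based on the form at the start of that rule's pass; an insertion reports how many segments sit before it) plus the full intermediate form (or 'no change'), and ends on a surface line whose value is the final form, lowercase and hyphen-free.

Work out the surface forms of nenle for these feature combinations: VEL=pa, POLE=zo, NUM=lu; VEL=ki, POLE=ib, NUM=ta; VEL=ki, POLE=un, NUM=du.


cell VEL=pa, POLE=zo, NUM=lu:
underlying: nenle-fe-kaf
1. f -> v, s -> z, t -> d / V _ V: fires at position(s) 6: nenlevekaf
2. e -> o, i -> u / B C0 _: no change
surface: nenlevekaf

cell VEL=ki, POLE=ib, NUM=ta:
underlying: nenle-gva-bi-eb
1. f -> v, s -> z, t -> d / V _ V: no change
2. e -> o, i -> u / B C0 _: fires at position(s) 10: nenlegvabueb
surface: nenlegvabueb

cell VEL=ki, POLE=un, NUM=du:
underlying: nenle-mu-bi-tu
1. f -> v, s -> z, t -> d / V _ V: fires at position(s) 10: nenlemubidu
2. e -> o, i -> u / B C0 _: fires at position(s) 9: nenlemubudu
surface: nenlemubudu
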